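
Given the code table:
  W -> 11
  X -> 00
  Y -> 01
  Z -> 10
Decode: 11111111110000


Decoding:
11 -> W
11 -> W
11 -> W
11 -> W
11 -> W
00 -> X
00 -> X


Result: WWWWWXX


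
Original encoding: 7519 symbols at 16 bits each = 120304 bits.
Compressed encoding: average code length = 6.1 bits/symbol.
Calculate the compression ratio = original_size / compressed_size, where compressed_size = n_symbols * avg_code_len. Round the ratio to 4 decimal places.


original_size = n_symbols * orig_bits = 7519 * 16 = 120304 bits
compressed_size = n_symbols * avg_code_len = 7519 * 6.1 = 45865.9 bits
ratio = original_size / compressed_size = 120304 / 45865.9 = 2.623

Compression ratio = 2.623


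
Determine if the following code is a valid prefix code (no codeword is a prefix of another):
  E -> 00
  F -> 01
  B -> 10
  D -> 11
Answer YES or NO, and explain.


Checking each pair (does one codeword prefix another?):
  E='00' vs F='01': no prefix
  E='00' vs B='10': no prefix
  E='00' vs D='11': no prefix
  F='01' vs E='00': no prefix
  F='01' vs B='10': no prefix
  F='01' vs D='11': no prefix
  B='10' vs E='00': no prefix
  B='10' vs F='01': no prefix
  B='10' vs D='11': no prefix
  D='11' vs E='00': no prefix
  D='11' vs F='01': no prefix
  D='11' vs B='10': no prefix
No violation found over all pairs.

YES -- this is a valid prefix code. No codeword is a prefix of any other codeword.


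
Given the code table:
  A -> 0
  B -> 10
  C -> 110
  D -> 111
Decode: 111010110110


Decoding:
111 -> D
0 -> A
10 -> B
110 -> C
110 -> C


Result: DABCC


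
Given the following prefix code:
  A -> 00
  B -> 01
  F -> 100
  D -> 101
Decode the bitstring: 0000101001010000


Decoding step by step:
Bits 00 -> A
Bits 00 -> A
Bits 101 -> D
Bits 00 -> A
Bits 101 -> D
Bits 00 -> A
Bits 00 -> A


Decoded message: AADADAA


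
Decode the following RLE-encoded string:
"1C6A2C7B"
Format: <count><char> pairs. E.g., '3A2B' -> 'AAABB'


Expanding each <count><char> pair:
  1C -> 'C'
  6A -> 'AAAAAA'
  2C -> 'CC'
  7B -> 'BBBBBBB'

Decoded = CAAAAAACCBBBBBBB


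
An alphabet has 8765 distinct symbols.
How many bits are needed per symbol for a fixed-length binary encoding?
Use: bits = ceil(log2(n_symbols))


log2(8765) = 13.0975
Bracket: 2^13 = 8192 < 8765 <= 2^14 = 16384
So ceil(log2(8765)) = 14

bits = ceil(log2(8765)) = ceil(13.0975) = 14 bits


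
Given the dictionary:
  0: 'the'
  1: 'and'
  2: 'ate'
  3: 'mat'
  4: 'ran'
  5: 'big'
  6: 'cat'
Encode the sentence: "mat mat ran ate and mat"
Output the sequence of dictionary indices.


Look up each word in the dictionary:
  'mat' -> 3
  'mat' -> 3
  'ran' -> 4
  'ate' -> 2
  'and' -> 1
  'mat' -> 3

Encoded: [3, 3, 4, 2, 1, 3]


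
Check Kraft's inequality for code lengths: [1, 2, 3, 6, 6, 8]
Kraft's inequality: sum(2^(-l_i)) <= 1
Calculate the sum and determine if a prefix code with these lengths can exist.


Sum = 2^(-1) + 2^(-2) + 2^(-3) + 2^(-6) + 2^(-6) + 2^(-8)
    = 0.5 + 0.25 + 0.125 + 0.015625 + 0.015625 + 0.00390625
    = 233/256 = 0.91015625
Since 0.91015625 <= 1, Kraft's inequality IS satisfied.
A prefix code with these lengths CAN exist.

Kraft sum = 0.91015625. Satisfied.


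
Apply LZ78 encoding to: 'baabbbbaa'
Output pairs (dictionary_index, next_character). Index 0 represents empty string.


LZ78 encoding steps:
Dictionary: {0: ''}
Step 1: w='' (idx 0), next='b' -> output (0, 'b'), add 'b' as idx 1
Step 2: w='' (idx 0), next='a' -> output (0, 'a'), add 'a' as idx 2
Step 3: w='a' (idx 2), next='b' -> output (2, 'b'), add 'ab' as idx 3
Step 4: w='b' (idx 1), next='b' -> output (1, 'b'), add 'bb' as idx 4
Step 5: w='b' (idx 1), next='a' -> output (1, 'a'), add 'ba' as idx 5
Step 6: w='a' (idx 2), end of input -> output (2, '')


Encoded: [(0, 'b'), (0, 'a'), (2, 'b'), (1, 'b'), (1, 'a'), (2, '')]


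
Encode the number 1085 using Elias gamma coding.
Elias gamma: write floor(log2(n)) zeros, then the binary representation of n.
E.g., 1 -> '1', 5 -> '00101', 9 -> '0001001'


num_bits = floor(log2(1085)) + 1 = 11
leading_zeros = num_bits - 1 = 10
binary(1085) = 10000111101

Elias gamma(1085) = '0000000000' + '10000111101' = 000000000010000111101 (21 bits)


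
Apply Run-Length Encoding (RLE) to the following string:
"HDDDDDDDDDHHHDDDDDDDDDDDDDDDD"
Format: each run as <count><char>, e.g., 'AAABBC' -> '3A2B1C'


Scanning runs left to right:
  i=0: run of 'H' x 1 -> '1H'
  i=1: run of 'D' x 9 -> '9D'
  i=10: run of 'H' x 3 -> '3H'
  i=13: run of 'D' x 16 -> '16D'

RLE = 1H9D3H16D


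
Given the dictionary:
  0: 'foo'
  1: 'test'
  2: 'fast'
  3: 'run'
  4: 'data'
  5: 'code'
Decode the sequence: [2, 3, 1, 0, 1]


Look up each index in the dictionary:
  2 -> 'fast'
  3 -> 'run'
  1 -> 'test'
  0 -> 'foo'
  1 -> 'test'

Decoded: "fast run test foo test"


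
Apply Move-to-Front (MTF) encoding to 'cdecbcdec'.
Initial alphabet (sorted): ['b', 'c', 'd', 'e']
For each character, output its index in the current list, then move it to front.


MTF encoding:
'c': index 1 in ['b', 'c', 'd', 'e'] -> ['c', 'b', 'd', 'e']
'd': index 2 in ['c', 'b', 'd', 'e'] -> ['d', 'c', 'b', 'e']
'e': index 3 in ['d', 'c', 'b', 'e'] -> ['e', 'd', 'c', 'b']
'c': index 2 in ['e', 'd', 'c', 'b'] -> ['c', 'e', 'd', 'b']
'b': index 3 in ['c', 'e', 'd', 'b'] -> ['b', 'c', 'e', 'd']
'c': index 1 in ['b', 'c', 'e', 'd'] -> ['c', 'b', 'e', 'd']
'd': index 3 in ['c', 'b', 'e', 'd'] -> ['d', 'c', 'b', 'e']
'e': index 3 in ['d', 'c', 'b', 'e'] -> ['e', 'd', 'c', 'b']
'c': index 2 in ['e', 'd', 'c', 'b'] -> ['c', 'e', 'd', 'b']


Output: [1, 2, 3, 2, 3, 1, 3, 3, 2]


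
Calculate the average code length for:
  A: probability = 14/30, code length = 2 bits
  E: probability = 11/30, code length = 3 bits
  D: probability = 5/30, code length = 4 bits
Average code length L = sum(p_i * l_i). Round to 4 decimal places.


Weighted contributions p_i * l_i:
  A: (14/30) * 2 = 28/30
  E: (11/30) * 3 = 33/30
  D: (5/30) * 4 = 20/30
Sum = (28 + 33 + 20)/30 = 81/30

L = 81/30 = 2.7000 bits/symbol


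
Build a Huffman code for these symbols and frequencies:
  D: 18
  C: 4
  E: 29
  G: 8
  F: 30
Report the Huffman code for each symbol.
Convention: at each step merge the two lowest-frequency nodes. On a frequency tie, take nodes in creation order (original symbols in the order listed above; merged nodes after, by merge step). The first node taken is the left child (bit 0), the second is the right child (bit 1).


Huffman tree construction:
Step 1: Merge C(4) + G(8) = 12
Step 2: Merge (C+G)(12) + D(18) = 30
Step 3: Merge E(29) + F(30) = 59
Step 4: Merge ((C+G)+D)(30) + (E+F)(59) = 89
Read each symbol's code off the tree from the root (left child = 0, right child = 1).

Codes:
  D: 01 (length 2)
  C: 000 (length 3)
  E: 10 (length 2)
  G: 001 (length 3)
  F: 11 (length 2)
Average code length: 190/89 = 2.1348 bits/symbol


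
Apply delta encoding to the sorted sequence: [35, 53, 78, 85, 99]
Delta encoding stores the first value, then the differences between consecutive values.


First value: 35
Deltas:
  53 - 35 = 18
  78 - 53 = 25
  85 - 78 = 7
  99 - 85 = 14


Delta encoded: [35, 18, 25, 7, 14]


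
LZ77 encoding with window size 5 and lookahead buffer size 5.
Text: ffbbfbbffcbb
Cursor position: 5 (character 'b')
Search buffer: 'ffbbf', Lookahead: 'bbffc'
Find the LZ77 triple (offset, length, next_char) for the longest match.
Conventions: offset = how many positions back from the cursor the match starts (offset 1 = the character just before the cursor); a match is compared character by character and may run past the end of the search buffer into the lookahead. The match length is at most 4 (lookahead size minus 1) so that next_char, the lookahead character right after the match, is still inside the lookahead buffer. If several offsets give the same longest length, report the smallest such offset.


Try each offset into the search buffer:
  offset=1 (pos 4, char 'f'): match length 0
  offset=2 (pos 3, char 'b'): match length 1
  offset=3 (pos 2, char 'b'): match length 3
  offset=4 (pos 1, char 'f'): match length 0
  offset=5 (pos 0, char 'f'): match length 0
Longest match has length 3 at offset 3.
next_char = character at position 5 + 3 = 8 -> 'f'

Best match: offset=3, length=3 (matching 'bbf' starting at position 2)
LZ77 triple: (3, 3, 'f')


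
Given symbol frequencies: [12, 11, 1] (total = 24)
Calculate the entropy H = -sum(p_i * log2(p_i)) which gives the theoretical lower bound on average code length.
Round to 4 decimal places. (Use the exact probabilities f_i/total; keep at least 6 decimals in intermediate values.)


Per-symbol terms -p_i * log2(p_i) with p_i = f_i/24:
  p = 12/24 = 0.500000: log2(p) = -1.000000, -p*log2(p) = 0.500000
  p = 11/24 = 0.458333: log2(p) = -1.125531, -p*log2(p) = 0.515868
  p = 1/24 = 0.041667: log2(p) = -4.584963, -p*log2(p) = 0.191040
H = 0.500000 + 0.515868 + 0.191040 = 1.206908

H = 1.2069 bits/symbol


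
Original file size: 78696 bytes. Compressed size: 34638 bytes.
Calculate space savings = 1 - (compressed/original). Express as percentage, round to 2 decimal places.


ratio = compressed/original = 34638/78696 = 0.440149
savings = 1 - ratio = 1 - 0.440149 = 0.559851
as a percentage: 0.559851 * 100 = 55.99%

Space savings = 1 - 34638/78696 = 55.99%


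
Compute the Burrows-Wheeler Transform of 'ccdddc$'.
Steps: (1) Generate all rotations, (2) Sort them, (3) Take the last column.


Rotations (sorted):
  0: $ccdddc -> last char: c
  1: c$ccddd -> last char: d
  2: ccdddc$ -> last char: $
  3: cdddc$c -> last char: c
  4: dc$ccdd -> last char: d
  5: ddc$ccd -> last char: d
  6: dddc$cc -> last char: c


BWT = cd$cddc


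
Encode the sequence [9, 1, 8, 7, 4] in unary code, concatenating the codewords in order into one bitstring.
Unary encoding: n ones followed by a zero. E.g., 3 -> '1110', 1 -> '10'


Encode each number as n ones followed by a terminating 0:
  9 -> 1111111110 (10 bits)
  1 -> 10 (2 bits)
  8 -> 111111110 (9 bits)
  7 -> 11111110 (8 bits)
  4 -> 11110 (5 bits)
Total length = 10 + 2 + 9 + 8 + 5 = 34 bits.

Unary([9, 1, 8, 7, 4]) = 1111111110101111111101111111011110 (34 bits)


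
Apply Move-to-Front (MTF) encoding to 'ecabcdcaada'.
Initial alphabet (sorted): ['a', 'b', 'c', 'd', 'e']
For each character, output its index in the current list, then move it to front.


MTF encoding:
'e': index 4 in ['a', 'b', 'c', 'd', 'e'] -> ['e', 'a', 'b', 'c', 'd']
'c': index 3 in ['e', 'a', 'b', 'c', 'd'] -> ['c', 'e', 'a', 'b', 'd']
'a': index 2 in ['c', 'e', 'a', 'b', 'd'] -> ['a', 'c', 'e', 'b', 'd']
'b': index 3 in ['a', 'c', 'e', 'b', 'd'] -> ['b', 'a', 'c', 'e', 'd']
'c': index 2 in ['b', 'a', 'c', 'e', 'd'] -> ['c', 'b', 'a', 'e', 'd']
'd': index 4 in ['c', 'b', 'a', 'e', 'd'] -> ['d', 'c', 'b', 'a', 'e']
'c': index 1 in ['d', 'c', 'b', 'a', 'e'] -> ['c', 'd', 'b', 'a', 'e']
'a': index 3 in ['c', 'd', 'b', 'a', 'e'] -> ['a', 'c', 'd', 'b', 'e']
'a': index 0 in ['a', 'c', 'd', 'b', 'e'] -> ['a', 'c', 'd', 'b', 'e']
'd': index 2 in ['a', 'c', 'd', 'b', 'e'] -> ['d', 'a', 'c', 'b', 'e']
'a': index 1 in ['d', 'a', 'c', 'b', 'e'] -> ['a', 'd', 'c', 'b', 'e']


Output: [4, 3, 2, 3, 2, 4, 1, 3, 0, 2, 1]


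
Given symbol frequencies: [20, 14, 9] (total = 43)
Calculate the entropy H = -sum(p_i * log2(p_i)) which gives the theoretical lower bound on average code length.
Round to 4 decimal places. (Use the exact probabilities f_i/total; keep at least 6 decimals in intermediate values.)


Per-symbol terms -p_i * log2(p_i) with p_i = f_i/43:
  p = 20/43 = 0.465116: log2(p) = -1.104337, -p*log2(p) = 0.513645
  p = 14/43 = 0.325581: log2(p) = -1.618910, -p*log2(p) = 0.527087
  p = 9/43 = 0.209302: log2(p) = -2.256340, -p*log2(p) = 0.472257
H = 0.513645 + 0.527087 + 0.472257 = 1.512989

H = 1.513 bits/symbol


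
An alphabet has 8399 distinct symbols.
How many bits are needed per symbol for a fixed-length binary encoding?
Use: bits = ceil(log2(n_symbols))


log2(8399) = 13.036
Bracket: 2^13 = 8192 < 8399 <= 2^14 = 16384
So ceil(log2(8399)) = 14

bits = ceil(log2(8399)) = ceil(13.036) = 14 bits


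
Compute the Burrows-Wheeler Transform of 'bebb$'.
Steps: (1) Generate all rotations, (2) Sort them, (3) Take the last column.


Rotations (sorted):
  0: $bebb -> last char: b
  1: b$beb -> last char: b
  2: bb$be -> last char: e
  3: bebb$ -> last char: $
  4: ebb$b -> last char: b


BWT = bbe$b


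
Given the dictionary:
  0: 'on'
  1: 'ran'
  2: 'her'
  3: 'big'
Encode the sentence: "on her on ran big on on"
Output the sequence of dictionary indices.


Look up each word in the dictionary:
  'on' -> 0
  'her' -> 2
  'on' -> 0
  'ran' -> 1
  'big' -> 3
  'on' -> 0
  'on' -> 0

Encoded: [0, 2, 0, 1, 3, 0, 0]


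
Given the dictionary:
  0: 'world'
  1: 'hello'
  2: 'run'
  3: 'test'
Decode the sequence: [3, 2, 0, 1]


Look up each index in the dictionary:
  3 -> 'test'
  2 -> 'run'
  0 -> 'world'
  1 -> 'hello'

Decoded: "test run world hello"


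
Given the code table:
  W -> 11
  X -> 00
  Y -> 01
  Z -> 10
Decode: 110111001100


Decoding:
11 -> W
01 -> Y
11 -> W
00 -> X
11 -> W
00 -> X


Result: WYWXWX


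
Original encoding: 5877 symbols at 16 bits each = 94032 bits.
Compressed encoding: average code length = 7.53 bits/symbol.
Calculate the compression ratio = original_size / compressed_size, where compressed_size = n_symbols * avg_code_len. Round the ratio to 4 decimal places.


original_size = n_symbols * orig_bits = 5877 * 16 = 94032 bits
compressed_size = n_symbols * avg_code_len = 5877 * 7.53 = 44253.81 bits
ratio = original_size / compressed_size = 94032 / 44253.81 = 2.1248

Compression ratio = 2.1248


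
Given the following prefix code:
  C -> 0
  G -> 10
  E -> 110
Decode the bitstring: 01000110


Decoding step by step:
Bits 0 -> C
Bits 10 -> G
Bits 0 -> C
Bits 0 -> C
Bits 110 -> E


Decoded message: CGCCE


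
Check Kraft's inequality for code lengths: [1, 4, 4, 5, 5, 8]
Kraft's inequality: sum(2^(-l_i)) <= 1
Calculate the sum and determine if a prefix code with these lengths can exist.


Sum = 2^(-1) + 2^(-4) + 2^(-4) + 2^(-5) + 2^(-5) + 2^(-8)
    = 0.5 + 0.0625 + 0.0625 + 0.03125 + 0.03125 + 0.00390625
    = 177/256 = 0.69140625
Since 0.69140625 <= 1, Kraft's inequality IS satisfied.
A prefix code with these lengths CAN exist.

Kraft sum = 0.69140625. Satisfied.


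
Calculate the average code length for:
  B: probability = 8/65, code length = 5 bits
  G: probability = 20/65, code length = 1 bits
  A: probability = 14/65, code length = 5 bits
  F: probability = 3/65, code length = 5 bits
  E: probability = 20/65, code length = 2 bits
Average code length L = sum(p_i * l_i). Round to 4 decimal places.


Weighted contributions p_i * l_i:
  B: (8/65) * 5 = 40/65
  G: (20/65) * 1 = 20/65
  A: (14/65) * 5 = 70/65
  F: (3/65) * 5 = 15/65
  E: (20/65) * 2 = 40/65
Sum = (40 + 20 + 70 + 15 + 40)/65 = 185/65

L = 185/65 = 2.8462 bits/symbol


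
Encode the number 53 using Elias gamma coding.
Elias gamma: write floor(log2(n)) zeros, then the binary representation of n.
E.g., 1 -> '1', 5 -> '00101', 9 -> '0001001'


num_bits = floor(log2(53)) + 1 = 6
leading_zeros = num_bits - 1 = 5
binary(53) = 110101

Elias gamma(53) = '00000' + '110101' = 00000110101 (11 bits)


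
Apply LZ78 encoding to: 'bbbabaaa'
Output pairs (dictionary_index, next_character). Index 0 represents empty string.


LZ78 encoding steps:
Dictionary: {0: ''}
Step 1: w='' (idx 0), next='b' -> output (0, 'b'), add 'b' as idx 1
Step 2: w='b' (idx 1), next='b' -> output (1, 'b'), add 'bb' as idx 2
Step 3: w='' (idx 0), next='a' -> output (0, 'a'), add 'a' as idx 3
Step 4: w='b' (idx 1), next='a' -> output (1, 'a'), add 'ba' as idx 4
Step 5: w='a' (idx 3), next='a' -> output (3, 'a'), add 'aa' as idx 5


Encoded: [(0, 'b'), (1, 'b'), (0, 'a'), (1, 'a'), (3, 'a')]


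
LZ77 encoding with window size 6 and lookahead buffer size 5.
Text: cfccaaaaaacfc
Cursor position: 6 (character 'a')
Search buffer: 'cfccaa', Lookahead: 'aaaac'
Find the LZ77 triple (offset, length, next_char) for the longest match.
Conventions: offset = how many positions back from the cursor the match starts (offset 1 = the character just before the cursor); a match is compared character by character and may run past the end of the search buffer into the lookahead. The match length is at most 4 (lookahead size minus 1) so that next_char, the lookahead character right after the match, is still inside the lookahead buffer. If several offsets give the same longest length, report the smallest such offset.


Try each offset into the search buffer:
  offset=1 (pos 5, char 'a'): match length 4
  offset=2 (pos 4, char 'a'): match length 4
  offset=3 (pos 3, char 'c'): match length 0
  offset=4 (pos 2, char 'c'): match length 0
  offset=5 (pos 1, char 'f'): match length 0
  offset=6 (pos 0, char 'c'): match length 0
Longest match has length 4, found at offsets 1, 2; take the smallest, offset 1.
next_char = character at position 6 + 4 = 10 -> 'c'

Best match: offset=1, length=4 (matching 'aaaa' starting at position 5)
LZ77 triple: (1, 4, 'c')


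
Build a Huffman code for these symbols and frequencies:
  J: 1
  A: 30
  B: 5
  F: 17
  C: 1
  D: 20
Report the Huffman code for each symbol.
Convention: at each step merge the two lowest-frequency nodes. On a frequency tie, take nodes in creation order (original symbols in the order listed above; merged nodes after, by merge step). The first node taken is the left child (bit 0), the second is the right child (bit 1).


Huffman tree construction:
Step 1: Merge J(1) + C(1) = 2
Step 2: Merge (J+C)(2) + B(5) = 7
Step 3: Merge ((J+C)+B)(7) + F(17) = 24
Step 4: Merge D(20) + (((J+C)+B)+F)(24) = 44
Step 5: Merge A(30) + (D+(((J+C)+B)+F))(44) = 74
Read each symbol's code off the tree from the root (left child = 0, right child = 1).

Codes:
  J: 11000 (length 5)
  A: 0 (length 1)
  B: 1101 (length 4)
  F: 111 (length 3)
  C: 11001 (length 5)
  D: 10 (length 2)
Average code length: 151/74 = 2.0405 bits/symbol


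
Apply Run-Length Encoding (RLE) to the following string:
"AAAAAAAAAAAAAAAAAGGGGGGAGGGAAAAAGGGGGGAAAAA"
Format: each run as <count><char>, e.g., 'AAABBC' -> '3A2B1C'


Scanning runs left to right:
  i=0: run of 'A' x 17 -> '17A'
  i=17: run of 'G' x 6 -> '6G'
  i=23: run of 'A' x 1 -> '1A'
  i=24: run of 'G' x 3 -> '3G'
  i=27: run of 'A' x 5 -> '5A'
  i=32: run of 'G' x 6 -> '6G'
  i=38: run of 'A' x 5 -> '5A'

RLE = 17A6G1A3G5A6G5A


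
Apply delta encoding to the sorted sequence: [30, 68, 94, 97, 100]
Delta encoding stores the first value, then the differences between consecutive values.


First value: 30
Deltas:
  68 - 30 = 38
  94 - 68 = 26
  97 - 94 = 3
  100 - 97 = 3


Delta encoded: [30, 38, 26, 3, 3]


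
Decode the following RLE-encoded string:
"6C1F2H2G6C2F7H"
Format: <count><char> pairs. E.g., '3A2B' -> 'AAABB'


Expanding each <count><char> pair:
  6C -> 'CCCCCC'
  1F -> 'F'
  2H -> 'HH'
  2G -> 'GG'
  6C -> 'CCCCCC'
  2F -> 'FF'
  7H -> 'HHHHHHH'

Decoded = CCCCCCFHHGGCCCCCCFFHHHHHHH


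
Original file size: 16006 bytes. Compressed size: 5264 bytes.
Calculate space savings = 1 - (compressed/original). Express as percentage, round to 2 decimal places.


ratio = compressed/original = 5264/16006 = 0.328877
savings = 1 - ratio = 1 - 0.328877 = 0.671123
as a percentage: 0.671123 * 100 = 67.11%

Space savings = 1 - 5264/16006 = 67.11%


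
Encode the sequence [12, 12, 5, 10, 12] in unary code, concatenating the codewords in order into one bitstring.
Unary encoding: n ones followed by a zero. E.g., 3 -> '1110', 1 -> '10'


Encode each number as n ones followed by a terminating 0:
  12 -> 1111111111110 (13 bits)
  12 -> 1111111111110 (13 bits)
  5 -> 111110 (6 bits)
  10 -> 11111111110 (11 bits)
  12 -> 1111111111110 (13 bits)
Total length = 13 + 13 + 6 + 11 + 13 = 56 bits.

Unary([12, 12, 5, 10, 12]) = 11111111111101111111111110111110111111111101111111111110 (56 bits)


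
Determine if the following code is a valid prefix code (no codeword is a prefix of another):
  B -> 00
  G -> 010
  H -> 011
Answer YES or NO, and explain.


Checking each pair (does one codeword prefix another?):
  B='00' vs G='010': no prefix
  B='00' vs H='011': no prefix
  G='010' vs B='00': no prefix
  G='010' vs H='011': no prefix
  H='011' vs B='00': no prefix
  H='011' vs G='010': no prefix
No violation found over all pairs.

YES -- this is a valid prefix code. No codeword is a prefix of any other codeword.


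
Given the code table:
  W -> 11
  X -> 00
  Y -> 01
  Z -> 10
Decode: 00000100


Decoding:
00 -> X
00 -> X
01 -> Y
00 -> X


Result: XXYX


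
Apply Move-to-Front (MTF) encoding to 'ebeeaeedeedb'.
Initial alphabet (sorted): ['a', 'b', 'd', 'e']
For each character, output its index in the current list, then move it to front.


MTF encoding:
'e': index 3 in ['a', 'b', 'd', 'e'] -> ['e', 'a', 'b', 'd']
'b': index 2 in ['e', 'a', 'b', 'd'] -> ['b', 'e', 'a', 'd']
'e': index 1 in ['b', 'e', 'a', 'd'] -> ['e', 'b', 'a', 'd']
'e': index 0 in ['e', 'b', 'a', 'd'] -> ['e', 'b', 'a', 'd']
'a': index 2 in ['e', 'b', 'a', 'd'] -> ['a', 'e', 'b', 'd']
'e': index 1 in ['a', 'e', 'b', 'd'] -> ['e', 'a', 'b', 'd']
'e': index 0 in ['e', 'a', 'b', 'd'] -> ['e', 'a', 'b', 'd']
'd': index 3 in ['e', 'a', 'b', 'd'] -> ['d', 'e', 'a', 'b']
'e': index 1 in ['d', 'e', 'a', 'b'] -> ['e', 'd', 'a', 'b']
'e': index 0 in ['e', 'd', 'a', 'b'] -> ['e', 'd', 'a', 'b']
'd': index 1 in ['e', 'd', 'a', 'b'] -> ['d', 'e', 'a', 'b']
'b': index 3 in ['d', 'e', 'a', 'b'] -> ['b', 'd', 'e', 'a']


Output: [3, 2, 1, 0, 2, 1, 0, 3, 1, 0, 1, 3]


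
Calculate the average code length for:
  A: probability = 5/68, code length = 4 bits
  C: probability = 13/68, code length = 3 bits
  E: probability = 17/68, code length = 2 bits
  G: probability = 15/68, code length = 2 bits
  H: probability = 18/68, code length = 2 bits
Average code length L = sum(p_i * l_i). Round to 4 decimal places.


Weighted contributions p_i * l_i:
  A: (5/68) * 4 = 20/68
  C: (13/68) * 3 = 39/68
  E: (17/68) * 2 = 34/68
  G: (15/68) * 2 = 30/68
  H: (18/68) * 2 = 36/68
Sum = (20 + 39 + 34 + 30 + 36)/68 = 159/68

L = 159/68 = 2.3382 bits/symbol


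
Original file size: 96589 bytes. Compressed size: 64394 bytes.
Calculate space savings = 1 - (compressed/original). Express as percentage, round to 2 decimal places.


ratio = compressed/original = 64394/96589 = 0.66668
savings = 1 - ratio = 1 - 0.66668 = 0.33332
as a percentage: 0.33332 * 100 = 33.33%

Space savings = 1 - 64394/96589 = 33.33%


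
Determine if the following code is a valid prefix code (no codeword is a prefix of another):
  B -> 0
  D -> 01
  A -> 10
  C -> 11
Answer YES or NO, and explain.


Checking each pair (does one codeword prefix another?):
  B='0' vs D='01': prefix -- VIOLATION

NO -- this is NOT a valid prefix code. B (0) is a prefix of D (01).


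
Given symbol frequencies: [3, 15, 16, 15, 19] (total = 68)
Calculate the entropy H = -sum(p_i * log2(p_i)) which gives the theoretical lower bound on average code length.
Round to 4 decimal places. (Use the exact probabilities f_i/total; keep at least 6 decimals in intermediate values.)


Per-symbol terms -p_i * log2(p_i) with p_i = f_i/68:
  p = 3/68 = 0.044118: log2(p) = -4.502500, -p*log2(p) = 0.198640
  p = 15/68 = 0.220588: log2(p) = -2.180572, -p*log2(p) = 0.481009
  p = 16/68 = 0.235294: log2(p) = -2.087463, -p*log2(p) = 0.491168
  p = 15/68 = 0.220588: log2(p) = -2.180572, -p*log2(p) = 0.481009
  p = 19/68 = 0.279412: log2(p) = -1.839535, -p*log2(p) = 0.513988
H = 0.198640 + 0.481009 + 0.491168 + 0.481009 + 0.513988 = 2.165814

H = 2.1658 bits/symbol


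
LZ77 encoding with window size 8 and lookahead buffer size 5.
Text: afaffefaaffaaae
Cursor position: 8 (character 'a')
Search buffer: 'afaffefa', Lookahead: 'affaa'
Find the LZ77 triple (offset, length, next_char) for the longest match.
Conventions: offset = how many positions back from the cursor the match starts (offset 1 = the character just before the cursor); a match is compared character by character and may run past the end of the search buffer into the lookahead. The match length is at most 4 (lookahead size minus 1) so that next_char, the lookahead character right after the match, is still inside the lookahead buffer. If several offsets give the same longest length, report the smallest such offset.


Try each offset into the search buffer:
  offset=1 (pos 7, char 'a'): match length 1
  offset=2 (pos 6, char 'f'): match length 0
  offset=3 (pos 5, char 'e'): match length 0
  offset=4 (pos 4, char 'f'): match length 0
  offset=5 (pos 3, char 'f'): match length 0
  offset=6 (pos 2, char 'a'): match length 3
  offset=7 (pos 1, char 'f'): match length 0
  offset=8 (pos 0, char 'a'): match length 2
Longest match has length 3 at offset 6.
next_char = character at position 8 + 3 = 11 -> 'a'

Best match: offset=6, length=3 (matching 'aff' starting at position 2)
LZ77 triple: (6, 3, 'a')


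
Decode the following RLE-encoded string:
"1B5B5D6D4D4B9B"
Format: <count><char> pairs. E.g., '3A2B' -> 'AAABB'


Expanding each <count><char> pair:
  1B -> 'B'
  5B -> 'BBBBB'
  5D -> 'DDDDD'
  6D -> 'DDDDDD'
  4D -> 'DDDD'
  4B -> 'BBBB'
  9B -> 'BBBBBBBBB'

Decoded = BBBBBBDDDDDDDDDDDDDDDBBBBBBBBBBBBB


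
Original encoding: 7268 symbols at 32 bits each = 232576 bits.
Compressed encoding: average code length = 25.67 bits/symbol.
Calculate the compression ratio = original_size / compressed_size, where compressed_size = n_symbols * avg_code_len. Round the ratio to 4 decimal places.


original_size = n_symbols * orig_bits = 7268 * 32 = 232576 bits
compressed_size = n_symbols * avg_code_len = 7268 * 25.67 = 186569.56 bits
ratio = original_size / compressed_size = 232576 / 186569.56 = 1.2466

Compression ratio = 1.2466


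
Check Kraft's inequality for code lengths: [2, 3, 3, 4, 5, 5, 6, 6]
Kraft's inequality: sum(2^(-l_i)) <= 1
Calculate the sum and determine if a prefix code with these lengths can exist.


Sum = 2^(-2) + 2^(-3) + 2^(-3) + 2^(-4) + 2^(-5) + 2^(-5) + 2^(-6) + 2^(-6)
    = 0.25 + 0.125 + 0.125 + 0.0625 + 0.03125 + 0.03125 + 0.015625 + 0.015625
    = 42/64 = 0.65625
Since 0.65625 <= 1, Kraft's inequality IS satisfied.
A prefix code with these lengths CAN exist.

Kraft sum = 0.65625. Satisfied.


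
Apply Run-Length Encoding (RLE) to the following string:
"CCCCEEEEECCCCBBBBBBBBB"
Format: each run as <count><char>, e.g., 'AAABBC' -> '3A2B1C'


Scanning runs left to right:
  i=0: run of 'C' x 4 -> '4C'
  i=4: run of 'E' x 5 -> '5E'
  i=9: run of 'C' x 4 -> '4C'
  i=13: run of 'B' x 9 -> '9B'

RLE = 4C5E4C9B


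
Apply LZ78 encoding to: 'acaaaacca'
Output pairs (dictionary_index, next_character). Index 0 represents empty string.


LZ78 encoding steps:
Dictionary: {0: ''}
Step 1: w='' (idx 0), next='a' -> output (0, 'a'), add 'a' as idx 1
Step 2: w='' (idx 0), next='c' -> output (0, 'c'), add 'c' as idx 2
Step 3: w='a' (idx 1), next='a' -> output (1, 'a'), add 'aa' as idx 3
Step 4: w='aa' (idx 3), next='c' -> output (3, 'c'), add 'aac' as idx 4
Step 5: w='c' (idx 2), next='a' -> output (2, 'a'), add 'ca' as idx 5


Encoded: [(0, 'a'), (0, 'c'), (1, 'a'), (3, 'c'), (2, 'a')]


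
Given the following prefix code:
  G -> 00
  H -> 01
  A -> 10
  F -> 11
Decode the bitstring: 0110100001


Decoding step by step:
Bits 01 -> H
Bits 10 -> A
Bits 10 -> A
Bits 00 -> G
Bits 01 -> H


Decoded message: HAAGH


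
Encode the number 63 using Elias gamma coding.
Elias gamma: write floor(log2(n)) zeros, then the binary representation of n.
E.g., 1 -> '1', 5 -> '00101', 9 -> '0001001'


num_bits = floor(log2(63)) + 1 = 6
leading_zeros = num_bits - 1 = 5
binary(63) = 111111

Elias gamma(63) = '00000' + '111111' = 00000111111 (11 bits)


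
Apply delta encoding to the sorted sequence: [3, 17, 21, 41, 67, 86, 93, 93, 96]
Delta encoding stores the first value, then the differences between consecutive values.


First value: 3
Deltas:
  17 - 3 = 14
  21 - 17 = 4
  41 - 21 = 20
  67 - 41 = 26
  86 - 67 = 19
  93 - 86 = 7
  93 - 93 = 0
  96 - 93 = 3


Delta encoded: [3, 14, 4, 20, 26, 19, 7, 0, 3]


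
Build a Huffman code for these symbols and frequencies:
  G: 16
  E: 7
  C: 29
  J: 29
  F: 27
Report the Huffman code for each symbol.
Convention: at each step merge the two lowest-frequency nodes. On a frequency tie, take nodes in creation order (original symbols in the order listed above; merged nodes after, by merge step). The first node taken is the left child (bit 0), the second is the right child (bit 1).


Huffman tree construction:
Step 1: Merge E(7) + G(16) = 23
Step 2: Merge (E+G)(23) + F(27) = 50
Step 3: Merge C(29) + J(29) = 58
Step 4: Merge ((E+G)+F)(50) + (C+J)(58) = 108
Read each symbol's code off the tree from the root (left child = 0, right child = 1).

Codes:
  G: 001 (length 3)
  E: 000 (length 3)
  C: 10 (length 2)
  J: 11 (length 2)
  F: 01 (length 2)
Average code length: 239/108 = 2.2130 bits/symbol


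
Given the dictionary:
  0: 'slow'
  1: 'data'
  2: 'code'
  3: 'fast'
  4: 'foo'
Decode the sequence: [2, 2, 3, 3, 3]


Look up each index in the dictionary:
  2 -> 'code'
  2 -> 'code'
  3 -> 'fast'
  3 -> 'fast'
  3 -> 'fast'

Decoded: "code code fast fast fast"


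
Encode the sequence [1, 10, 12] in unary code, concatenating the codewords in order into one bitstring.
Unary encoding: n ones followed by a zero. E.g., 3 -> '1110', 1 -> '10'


Encode each number as n ones followed by a terminating 0:
  1 -> 10 (2 bits)
  10 -> 11111111110 (11 bits)
  12 -> 1111111111110 (13 bits)
Total length = 2 + 11 + 13 = 26 bits.

Unary([1, 10, 12]) = 10111111111101111111111110 (26 bits)


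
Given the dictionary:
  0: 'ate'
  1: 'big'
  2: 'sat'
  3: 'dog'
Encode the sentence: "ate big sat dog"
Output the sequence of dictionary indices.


Look up each word in the dictionary:
  'ate' -> 0
  'big' -> 1
  'sat' -> 2
  'dog' -> 3

Encoded: [0, 1, 2, 3]


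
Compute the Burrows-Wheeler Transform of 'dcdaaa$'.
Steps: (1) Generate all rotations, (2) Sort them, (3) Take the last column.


Rotations (sorted):
  0: $dcdaaa -> last char: a
  1: a$dcdaa -> last char: a
  2: aa$dcda -> last char: a
  3: aaa$dcd -> last char: d
  4: cdaaa$d -> last char: d
  5: daaa$dc -> last char: c
  6: dcdaaa$ -> last char: $


BWT = aaaddc$


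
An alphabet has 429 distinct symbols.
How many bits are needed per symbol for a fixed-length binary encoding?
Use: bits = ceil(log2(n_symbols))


log2(429) = 8.7448
Bracket: 2^8 = 256 < 429 <= 2^9 = 512
So ceil(log2(429)) = 9

bits = ceil(log2(429)) = ceil(8.7448) = 9 bits


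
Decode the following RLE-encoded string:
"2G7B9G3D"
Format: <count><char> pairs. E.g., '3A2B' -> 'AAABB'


Expanding each <count><char> pair:
  2G -> 'GG'
  7B -> 'BBBBBBB'
  9G -> 'GGGGGGGGG'
  3D -> 'DDD'

Decoded = GGBBBBBBBGGGGGGGGGDDD


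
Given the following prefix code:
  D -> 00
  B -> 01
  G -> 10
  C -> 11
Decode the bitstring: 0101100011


Decoding step by step:
Bits 01 -> B
Bits 01 -> B
Bits 10 -> G
Bits 00 -> D
Bits 11 -> C


Decoded message: BBGDC


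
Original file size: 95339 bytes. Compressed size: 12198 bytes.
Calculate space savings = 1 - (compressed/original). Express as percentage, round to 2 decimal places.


ratio = compressed/original = 12198/95339 = 0.127943
savings = 1 - ratio = 1 - 0.127943 = 0.872057
as a percentage: 0.872057 * 100 = 87.21%

Space savings = 1 - 12198/95339 = 87.21%


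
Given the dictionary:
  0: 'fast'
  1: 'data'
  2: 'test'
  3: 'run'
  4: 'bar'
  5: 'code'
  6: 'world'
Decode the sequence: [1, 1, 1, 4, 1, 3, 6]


Look up each index in the dictionary:
  1 -> 'data'
  1 -> 'data'
  1 -> 'data'
  4 -> 'bar'
  1 -> 'data'
  3 -> 'run'
  6 -> 'world'

Decoded: "data data data bar data run world"


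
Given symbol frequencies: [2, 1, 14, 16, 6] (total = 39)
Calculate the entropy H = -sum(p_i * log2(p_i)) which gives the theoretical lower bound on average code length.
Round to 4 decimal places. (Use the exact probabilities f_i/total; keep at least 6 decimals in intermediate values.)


Per-symbol terms -p_i * log2(p_i) with p_i = f_i/39:
  p = 2/39 = 0.051282: log2(p) = -4.285402, -p*log2(p) = 0.219764
  p = 1/39 = 0.025641: log2(p) = -5.285402, -p*log2(p) = 0.135523
  p = 14/39 = 0.358974: log2(p) = -1.478047, -p*log2(p) = 0.530581
  p = 16/39 = 0.410256: log2(p) = -1.285402, -p*log2(p) = 0.527345
  p = 6/39 = 0.153846: log2(p) = -2.700440, -p*log2(p) = 0.415452
H = 0.219764 + 0.135523 + 0.530581 + 0.527345 + 0.415452 = 1.828665

H = 1.8287 bits/symbol


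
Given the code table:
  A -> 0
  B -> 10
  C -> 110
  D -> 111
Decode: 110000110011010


Decoding:
110 -> C
0 -> A
0 -> A
0 -> A
110 -> C
0 -> A
110 -> C
10 -> B


Result: CAAACACB


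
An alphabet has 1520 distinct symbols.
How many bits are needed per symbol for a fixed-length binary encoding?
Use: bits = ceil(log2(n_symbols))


log2(1520) = 10.5699
Bracket: 2^10 = 1024 < 1520 <= 2^11 = 2048
So ceil(log2(1520)) = 11

bits = ceil(log2(1520)) = ceil(10.5699) = 11 bits


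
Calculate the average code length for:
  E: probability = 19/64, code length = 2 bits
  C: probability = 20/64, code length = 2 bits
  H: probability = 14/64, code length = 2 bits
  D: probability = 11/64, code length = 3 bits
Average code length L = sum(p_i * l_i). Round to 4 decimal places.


Weighted contributions p_i * l_i:
  E: (19/64) * 2 = 38/64
  C: (20/64) * 2 = 40/64
  H: (14/64) * 2 = 28/64
  D: (11/64) * 3 = 33/64
Sum = (38 + 40 + 28 + 33)/64 = 139/64

L = 139/64 = 2.1719 bits/symbol


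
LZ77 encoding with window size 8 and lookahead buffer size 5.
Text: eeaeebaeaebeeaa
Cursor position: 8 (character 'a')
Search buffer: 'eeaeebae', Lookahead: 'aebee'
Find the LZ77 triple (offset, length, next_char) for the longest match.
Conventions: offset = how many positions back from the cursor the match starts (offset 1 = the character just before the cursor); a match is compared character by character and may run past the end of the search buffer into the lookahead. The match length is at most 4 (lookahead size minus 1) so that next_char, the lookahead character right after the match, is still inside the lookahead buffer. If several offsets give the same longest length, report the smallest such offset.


Try each offset into the search buffer:
  offset=1 (pos 7, char 'e'): match length 0
  offset=2 (pos 6, char 'a'): match length 2
  offset=3 (pos 5, char 'b'): match length 0
  offset=4 (pos 4, char 'e'): match length 0
  offset=5 (pos 3, char 'e'): match length 0
  offset=6 (pos 2, char 'a'): match length 2
  offset=7 (pos 1, char 'e'): match length 0
  offset=8 (pos 0, char 'e'): match length 0
Longest match has length 2, found at offsets 2, 6; take the smallest, offset 2.
next_char = character at position 8 + 2 = 10 -> 'b'

Best match: offset=2, length=2 (matching 'ae' starting at position 6)
LZ77 triple: (2, 2, 'b')


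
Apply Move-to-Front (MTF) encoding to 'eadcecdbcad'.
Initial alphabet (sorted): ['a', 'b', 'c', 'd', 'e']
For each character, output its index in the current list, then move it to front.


MTF encoding:
'e': index 4 in ['a', 'b', 'c', 'd', 'e'] -> ['e', 'a', 'b', 'c', 'd']
'a': index 1 in ['e', 'a', 'b', 'c', 'd'] -> ['a', 'e', 'b', 'c', 'd']
'd': index 4 in ['a', 'e', 'b', 'c', 'd'] -> ['d', 'a', 'e', 'b', 'c']
'c': index 4 in ['d', 'a', 'e', 'b', 'c'] -> ['c', 'd', 'a', 'e', 'b']
'e': index 3 in ['c', 'd', 'a', 'e', 'b'] -> ['e', 'c', 'd', 'a', 'b']
'c': index 1 in ['e', 'c', 'd', 'a', 'b'] -> ['c', 'e', 'd', 'a', 'b']
'd': index 2 in ['c', 'e', 'd', 'a', 'b'] -> ['d', 'c', 'e', 'a', 'b']
'b': index 4 in ['d', 'c', 'e', 'a', 'b'] -> ['b', 'd', 'c', 'e', 'a']
'c': index 2 in ['b', 'd', 'c', 'e', 'a'] -> ['c', 'b', 'd', 'e', 'a']
'a': index 4 in ['c', 'b', 'd', 'e', 'a'] -> ['a', 'c', 'b', 'd', 'e']
'd': index 3 in ['a', 'c', 'b', 'd', 'e'] -> ['d', 'a', 'c', 'b', 'e']


Output: [4, 1, 4, 4, 3, 1, 2, 4, 2, 4, 3]


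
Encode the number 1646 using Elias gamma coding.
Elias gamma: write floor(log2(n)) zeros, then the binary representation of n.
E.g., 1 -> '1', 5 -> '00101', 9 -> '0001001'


num_bits = floor(log2(1646)) + 1 = 11
leading_zeros = num_bits - 1 = 10
binary(1646) = 11001101110

Elias gamma(1646) = '0000000000' + '11001101110' = 000000000011001101110 (21 bits)


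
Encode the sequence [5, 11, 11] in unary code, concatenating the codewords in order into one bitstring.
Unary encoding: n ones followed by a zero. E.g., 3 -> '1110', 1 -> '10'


Encode each number as n ones followed by a terminating 0:
  5 -> 111110 (6 bits)
  11 -> 111111111110 (12 bits)
  11 -> 111111111110 (12 bits)
Total length = 6 + 12 + 12 = 30 bits.

Unary([5, 11, 11]) = 111110111111111110111111111110 (30 bits)


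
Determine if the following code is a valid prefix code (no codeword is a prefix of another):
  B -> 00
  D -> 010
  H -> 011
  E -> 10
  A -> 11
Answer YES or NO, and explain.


Checking each pair (does one codeword prefix another?):
  B='00' vs D='010': no prefix
  B='00' vs H='011': no prefix
  B='00' vs E='10': no prefix
  B='00' vs A='11': no prefix
  D='010' vs B='00': no prefix
  D='010' vs H='011': no prefix
  D='010' vs E='10': no prefix
  D='010' vs A='11': no prefix
  H='011' vs B='00': no prefix
  H='011' vs D='010': no prefix
  H='011' vs E='10': no prefix
  H='011' vs A='11': no prefix
  E='10' vs B='00': no prefix
  E='10' vs D='010': no prefix
  E='10' vs H='011': no prefix
  E='10' vs A='11': no prefix
  A='11' vs B='00': no prefix
  A='11' vs D='010': no prefix
  A='11' vs H='011': no prefix
  A='11' vs E='10': no prefix
No violation found over all pairs.

YES -- this is a valid prefix code. No codeword is a prefix of any other codeword.


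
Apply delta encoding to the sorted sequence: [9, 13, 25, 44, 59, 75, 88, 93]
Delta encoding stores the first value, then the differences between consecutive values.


First value: 9
Deltas:
  13 - 9 = 4
  25 - 13 = 12
  44 - 25 = 19
  59 - 44 = 15
  75 - 59 = 16
  88 - 75 = 13
  93 - 88 = 5


Delta encoded: [9, 4, 12, 19, 15, 16, 13, 5]


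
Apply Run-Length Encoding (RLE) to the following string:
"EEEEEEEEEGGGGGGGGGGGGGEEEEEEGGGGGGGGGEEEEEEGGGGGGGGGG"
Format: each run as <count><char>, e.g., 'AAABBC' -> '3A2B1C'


Scanning runs left to right:
  i=0: run of 'E' x 9 -> '9E'
  i=9: run of 'G' x 13 -> '13G'
  i=22: run of 'E' x 6 -> '6E'
  i=28: run of 'G' x 9 -> '9G'
  i=37: run of 'E' x 6 -> '6E'
  i=43: run of 'G' x 10 -> '10G'

RLE = 9E13G6E9G6E10G


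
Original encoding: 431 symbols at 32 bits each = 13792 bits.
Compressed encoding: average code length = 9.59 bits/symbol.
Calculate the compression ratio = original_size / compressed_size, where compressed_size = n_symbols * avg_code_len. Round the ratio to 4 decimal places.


original_size = n_symbols * orig_bits = 431 * 32 = 13792 bits
compressed_size = n_symbols * avg_code_len = 431 * 9.59 = 4133.29 bits
ratio = original_size / compressed_size = 13792 / 4133.29 = 3.3368

Compression ratio = 3.3368


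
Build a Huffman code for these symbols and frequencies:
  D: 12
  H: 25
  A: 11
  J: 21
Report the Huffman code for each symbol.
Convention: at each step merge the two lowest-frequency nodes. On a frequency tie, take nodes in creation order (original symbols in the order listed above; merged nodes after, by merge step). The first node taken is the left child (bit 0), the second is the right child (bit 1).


Huffman tree construction:
Step 1: Merge A(11) + D(12) = 23
Step 2: Merge J(21) + (A+D)(23) = 44
Step 3: Merge H(25) + (J+(A+D))(44) = 69
Read each symbol's code off the tree from the root (left child = 0, right child = 1).

Codes:
  D: 111 (length 3)
  H: 0 (length 1)
  A: 110 (length 3)
  J: 10 (length 2)
Average code length: 136/69 = 1.9710 bits/symbol


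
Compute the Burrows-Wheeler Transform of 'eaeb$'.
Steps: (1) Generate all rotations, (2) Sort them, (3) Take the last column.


Rotations (sorted):
  0: $eaeb -> last char: b
  1: aeb$e -> last char: e
  2: b$eae -> last char: e
  3: eaeb$ -> last char: $
  4: eb$ea -> last char: a


BWT = bee$a


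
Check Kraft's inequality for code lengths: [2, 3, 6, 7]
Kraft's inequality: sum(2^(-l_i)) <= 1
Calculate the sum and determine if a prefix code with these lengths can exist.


Sum = 2^(-2) + 2^(-3) + 2^(-6) + 2^(-7)
    = 0.25 + 0.125 + 0.015625 + 0.0078125
    = 51/128 = 0.3984375
Since 0.3984375 <= 1, Kraft's inequality IS satisfied.
A prefix code with these lengths CAN exist.

Kraft sum = 0.3984375. Satisfied.
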